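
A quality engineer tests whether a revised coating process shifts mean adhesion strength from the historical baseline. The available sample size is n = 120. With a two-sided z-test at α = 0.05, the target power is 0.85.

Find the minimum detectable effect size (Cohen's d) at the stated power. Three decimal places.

Required noncentrality: δ = z_{0.025} + z_{0.15} = 1.960 + 1.036 = 2.996.
(The second rejection-region term Φ(−δ − z_{α/2}) is negligible and dropped.)
δ = d·√n ⇒ d = δ/√n = 2.996/√120 = 0.2735.

d ≈ 0.274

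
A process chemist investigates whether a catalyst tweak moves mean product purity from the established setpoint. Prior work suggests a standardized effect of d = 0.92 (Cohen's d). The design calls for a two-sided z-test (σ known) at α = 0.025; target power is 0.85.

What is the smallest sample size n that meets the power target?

For power 0.85 need Φ(δ − z_{0.0125}) = 0.85, so δ = z_{0.0125} + z_{0.15} = 2.241 + 1.036 = 3.278.
(The Φ(−δ − z_{α/2}) term is vanishingly small for δ > 0 and is dropped in the standard sample-size formula.)
δ = d·√n ⇒ n = (δ/d)² = (3.278 / 0.92)² = 12.69.
Round up to the next whole unit.

n = 13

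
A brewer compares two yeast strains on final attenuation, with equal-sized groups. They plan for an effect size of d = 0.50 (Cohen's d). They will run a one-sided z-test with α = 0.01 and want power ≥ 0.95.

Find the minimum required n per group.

Set Φ(δ − 2.326) = 0.95; then δ − 2.326 = Φ⁻¹(0.95) = 1.645, giving δ = 3.971.
δ = d·√(n/2) ⇒ n = 2(δ/d)² = 2 × (3.971 / 0.50)² = 126.16.
Round up to the next whole unit.

n = 127 per group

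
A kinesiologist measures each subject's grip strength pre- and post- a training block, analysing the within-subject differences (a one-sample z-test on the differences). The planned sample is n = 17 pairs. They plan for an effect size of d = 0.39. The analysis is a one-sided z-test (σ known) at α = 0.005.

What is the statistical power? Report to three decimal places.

Noncentrality parameter: δ = d·√n = 0.39 × √17 = 1.6080
One-sided α = 0.005 → critical value z_{0.005} = 2.576.
Power = Φ(δ − 2.576) = Φ(-0.968) = 0.1666.

Power ≈ 0.167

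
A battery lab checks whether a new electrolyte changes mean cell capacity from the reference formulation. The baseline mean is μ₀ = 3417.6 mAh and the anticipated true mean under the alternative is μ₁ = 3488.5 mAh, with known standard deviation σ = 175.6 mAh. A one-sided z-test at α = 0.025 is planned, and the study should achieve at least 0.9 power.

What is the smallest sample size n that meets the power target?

Standardized effect: d = |μ₁ − μ₀| / σ = |3488.5 − 3417.6| / 175.6 = 0.4038
Set Φ(δ − 1.960) = 0.9; then δ − 1.960 = Φ⁻¹(0.9) = 1.282, giving δ = 3.242.
δ = d·√n ⇒ n = (δ/d)² = (3.242 / 0.4038)² = 64.45.
Rounding up, n = 65.

n = 65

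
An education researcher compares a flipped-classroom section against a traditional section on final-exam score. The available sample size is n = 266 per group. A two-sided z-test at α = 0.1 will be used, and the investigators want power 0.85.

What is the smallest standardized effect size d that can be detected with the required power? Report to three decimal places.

Need Φ(δ − 1.645) = 0.85, so δ = 1.645 + 1.036 = 2.681.
(The second rejection-region term Φ(−δ − z_{α/2}) is negligible and dropped.)
δ = d·√(n/2) ⇒ d = δ/√(n/2) = 2.681/√(266/2) = 0.2325.

d ≈ 0.232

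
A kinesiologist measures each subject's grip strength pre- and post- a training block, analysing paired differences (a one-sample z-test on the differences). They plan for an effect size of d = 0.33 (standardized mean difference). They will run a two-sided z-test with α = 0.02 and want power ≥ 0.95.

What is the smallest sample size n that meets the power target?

For power 0.95 need Φ(δ − z_{0.01}) = 0.95, so δ = z_{0.01} + z_{0.05} = 2.326 + 1.645 = 3.971.
(Ignoring the negligible lower-tail rejection probability gives the usual closed-form inversion.)
δ = d·√n ⇒ n = (δ/d)² = (3.971 / 0.33)² = 144.82.
Rounding up, n = 145.

n = 145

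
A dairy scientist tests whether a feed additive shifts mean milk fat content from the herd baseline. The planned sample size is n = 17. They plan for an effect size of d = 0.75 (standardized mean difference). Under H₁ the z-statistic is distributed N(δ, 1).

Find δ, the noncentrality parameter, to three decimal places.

δ ≈ 3.092

The noncentrality parameter scales effect size by the design's sample-size factor: δ = d·√n = 0.75 × √17 = 3.0923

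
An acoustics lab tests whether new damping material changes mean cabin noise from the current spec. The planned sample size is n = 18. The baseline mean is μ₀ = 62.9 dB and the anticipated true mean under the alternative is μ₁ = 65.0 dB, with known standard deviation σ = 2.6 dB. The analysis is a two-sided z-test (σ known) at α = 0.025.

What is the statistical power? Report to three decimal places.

Power ≈ 0.882

Standardized effect: d = |μ₁ − μ₀| / σ = |65.0 − 62.9| / 2.6 = 0.8077
Noncentrality parameter: δ = d·√n = 0.8077 × √18 = 3.4267
Critical value for a two-sided test at α = 0.025: z_{α/2} = 2.241.
Power = Φ(δ − 2.241) + Φ(−δ − 2.241) = Φ(1.185) + Φ(-5.668) = 0.8821 + 0.0000 = 0.8821.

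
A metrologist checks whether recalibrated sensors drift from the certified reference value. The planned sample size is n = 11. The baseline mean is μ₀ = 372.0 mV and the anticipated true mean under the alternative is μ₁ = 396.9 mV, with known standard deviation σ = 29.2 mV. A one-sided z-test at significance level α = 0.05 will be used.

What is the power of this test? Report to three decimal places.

Power ≈ 0.882

Standardized effect: d = |μ₁ − μ₀| / σ = |396.9 − 372.0| / 29.2 = 0.8527
Noncentrality parameter: δ = d·√n = 0.8527 × √11 = 2.8282
One-sided α = 0.05 → critical value z_{0.05} = 1.645.
Power = Φ(δ − 1.645) = Φ(1.183) = 0.8817.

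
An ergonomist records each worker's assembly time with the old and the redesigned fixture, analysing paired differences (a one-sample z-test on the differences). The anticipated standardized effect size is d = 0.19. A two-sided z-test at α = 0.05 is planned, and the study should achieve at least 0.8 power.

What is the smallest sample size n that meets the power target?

n = 218

For power 0.8 need Φ(δ − z_{0.025}) = 0.8, so δ = z_{0.025} + z_{0.20} = 1.960 + 0.842 = 2.802.
(The Φ(−δ − z_{α/2}) term is vanishingly small for δ > 0 and is dropped in the standard sample-size formula.)
δ = d·√n ⇒ n = (δ/d)² = (2.802 / 0.19)² = 217.42.
Round up to the next whole unit.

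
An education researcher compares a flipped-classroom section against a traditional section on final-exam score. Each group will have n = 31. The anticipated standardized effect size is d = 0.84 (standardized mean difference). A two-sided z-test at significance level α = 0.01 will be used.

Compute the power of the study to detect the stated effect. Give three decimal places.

Noncentrality parameter: δ = d·√(n/2) = 0.84 × √(31/2) = 3.3071
Critical value for a two-sided test at α = 0.01: z_{α/2} = 2.576.
Power = Φ(δ − 2.576) + Φ(−δ − 2.576) = Φ(0.731) + Φ(-5.883) = 0.7677 + 0.0000 = 0.7677.

Power ≈ 0.768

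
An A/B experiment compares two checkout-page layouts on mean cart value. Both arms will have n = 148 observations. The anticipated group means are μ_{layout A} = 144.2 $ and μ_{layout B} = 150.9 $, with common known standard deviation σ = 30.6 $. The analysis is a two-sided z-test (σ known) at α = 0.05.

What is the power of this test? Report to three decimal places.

Standardized effect: d = |μ_{layout A} − μ_{layout B}| / σ = |144.2 − 150.9| / 30.6 = 0.2190
Noncentrality parameter: δ = d·√(n/2) = 0.2190 × √(148/2) = 1.8835
Two-sided α = 0.05 → critical value z_{0.025} = 1.960.
Power = Φ(δ − 1.960) + Φ(−δ − 1.960) = Φ(-0.076) + Φ(-3.843) = 0.4695 + 0.0001 = 0.4696.

Power ≈ 0.470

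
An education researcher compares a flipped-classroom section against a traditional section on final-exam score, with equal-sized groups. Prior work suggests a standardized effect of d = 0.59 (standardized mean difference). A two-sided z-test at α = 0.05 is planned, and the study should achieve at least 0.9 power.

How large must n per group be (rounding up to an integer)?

n = 61 per group

For power 0.9 need Φ(δ − z_{0.025}) = 0.9, so δ = z_{0.025} + z_{0.10} = 1.960 + 1.282 = 3.242.
(Ignoring the negligible lower-tail rejection probability gives the usual closed-form inversion.)
δ = d·√(n/2) ⇒ n = 2(δ/d)² = 2 × (3.242 / 0.59)² = 60.37.
Rounding up, n = 61 per group.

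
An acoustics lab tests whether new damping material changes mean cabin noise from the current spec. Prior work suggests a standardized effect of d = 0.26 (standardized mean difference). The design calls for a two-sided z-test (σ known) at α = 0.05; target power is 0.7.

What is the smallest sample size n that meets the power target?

n = 92

For power 0.7 need Φ(δ − z_{0.025}) = 0.7, so δ = z_{0.025} + z_{0.30} = 1.960 + 0.524 = 2.484.
(For δ > 0 the lower-tail rejection region contributes negligibly to power, so the one-term inversion is standard.)
δ = d·√n ⇒ n = (δ/d)² = (2.484 / 0.26)² = 91.30.
Round up to the next whole unit.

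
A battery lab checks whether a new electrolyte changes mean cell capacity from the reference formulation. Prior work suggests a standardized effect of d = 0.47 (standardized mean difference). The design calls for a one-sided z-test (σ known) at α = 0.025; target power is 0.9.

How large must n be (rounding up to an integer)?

n = 48

Set Φ(δ − 1.960) = 0.9; then δ − 1.960 = Φ⁻¹(0.9) = 1.282, giving δ = 3.242.
δ = d·√n ⇒ n = (δ/d)² = (3.242 / 0.47)² = 47.57.
Round up to the next whole unit.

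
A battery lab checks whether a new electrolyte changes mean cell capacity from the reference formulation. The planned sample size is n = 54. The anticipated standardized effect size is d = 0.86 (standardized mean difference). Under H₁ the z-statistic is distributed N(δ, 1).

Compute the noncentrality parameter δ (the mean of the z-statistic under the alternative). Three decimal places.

δ ≈ 6.320

The noncentrality parameter scales effect size by the design's sample-size factor: δ = d·√n = 0.86 × √54 = 6.3197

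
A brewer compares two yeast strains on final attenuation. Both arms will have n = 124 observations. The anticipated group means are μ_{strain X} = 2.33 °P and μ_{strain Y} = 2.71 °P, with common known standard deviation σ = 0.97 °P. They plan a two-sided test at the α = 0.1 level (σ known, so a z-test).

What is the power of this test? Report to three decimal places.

Power ≈ 0.925

Standardized effect: d = |μ_{strain X} − μ_{strain Y}| / σ = |2.33 − 2.71| / 0.97 = 0.3918
Noncentrality parameter: δ = d·√(n/2) = 0.3918 × √(124/2) = 3.0847
Two-sided α = 0.1 → critical value z_{0.05} = 1.645.
Power = Φ(δ − 1.645) + Φ(−δ − 1.645) = Φ(1.440) + Φ(-4.730) = 0.9250 + 0.0000 = 0.9250.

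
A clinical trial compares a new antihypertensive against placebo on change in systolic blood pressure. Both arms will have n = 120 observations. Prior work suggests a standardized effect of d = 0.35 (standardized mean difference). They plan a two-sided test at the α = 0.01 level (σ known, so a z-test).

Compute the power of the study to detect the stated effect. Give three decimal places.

Noncentrality parameter: δ = d·√(n/2) = 0.35 × √(120/2) = 2.7111
Critical value for a two-sided test at α = 0.01: z_{α/2} = 2.576.
Power = Φ(δ − 2.576) + Φ(−δ − 2.576) = Φ(0.135) + Φ(-5.287) = 0.5538 + 0.0000 = 0.5538.

Power ≈ 0.554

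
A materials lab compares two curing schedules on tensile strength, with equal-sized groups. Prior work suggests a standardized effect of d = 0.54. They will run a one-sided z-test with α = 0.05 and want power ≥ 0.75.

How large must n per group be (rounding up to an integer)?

n = 37 per group

Set Φ(δ − 1.645) = 0.75; then δ − 1.645 = Φ⁻¹(0.75) = 0.674, giving δ = 2.319.
δ = d·√(n/2) ⇒ n = 2(δ/d)² = 2 × (2.319 / 0.54)² = 36.90.
Rounding up, n = 37 per group.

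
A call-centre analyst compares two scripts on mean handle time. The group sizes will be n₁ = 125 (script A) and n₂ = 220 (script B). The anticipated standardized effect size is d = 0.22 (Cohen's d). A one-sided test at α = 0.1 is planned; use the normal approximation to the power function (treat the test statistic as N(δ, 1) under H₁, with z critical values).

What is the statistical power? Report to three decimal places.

Power ≈ 0.753

Noncentrality parameter: λ = d / √(1/n₁ + 1/n₂) = 0.22 / √(1/125 + 1/220) = 1.9642
One-sided α = 0.1 → critical value z_{0.1} = 1.282.
Power = P(Z > 1.282 − λ) = Φ(0.683) = 0.7526.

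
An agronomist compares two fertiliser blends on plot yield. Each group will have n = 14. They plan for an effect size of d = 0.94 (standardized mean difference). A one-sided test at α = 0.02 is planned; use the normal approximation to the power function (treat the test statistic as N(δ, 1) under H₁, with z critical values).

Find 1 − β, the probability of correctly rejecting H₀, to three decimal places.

Power ≈ 0.668

Noncentrality parameter: δ = d·√(n/2) = 0.94 × √(14/2) = 2.4870
One-sided α = 0.02 → critical value z_{0.02} = 2.054.
Power = Φ(δ − 2.054) = Φ(0.433) = 0.6676.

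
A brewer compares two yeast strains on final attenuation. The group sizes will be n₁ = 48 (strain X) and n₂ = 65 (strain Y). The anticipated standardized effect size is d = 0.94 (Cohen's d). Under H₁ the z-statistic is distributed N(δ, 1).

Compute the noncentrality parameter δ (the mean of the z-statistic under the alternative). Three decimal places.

The noncentrality parameter scales effect size by the design's sample-size factor: δ = d / √(1/n₁ + 1/n₂) = 0.94 / √(1/48 + 1/65) = 4.9393

δ ≈ 4.939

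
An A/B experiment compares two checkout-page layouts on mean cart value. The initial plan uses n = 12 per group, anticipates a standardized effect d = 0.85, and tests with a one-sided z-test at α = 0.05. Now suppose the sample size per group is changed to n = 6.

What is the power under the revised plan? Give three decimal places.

Power ≈ 0.431

With n = 6 per group: δ = d·√(n/2) = 0.85 × √(6/2) = 1.4722. Critical value z_{0.05} = 1.645.
Revised power = Φ(δ − 1.645) = Φ(-0.173) = 0.4315.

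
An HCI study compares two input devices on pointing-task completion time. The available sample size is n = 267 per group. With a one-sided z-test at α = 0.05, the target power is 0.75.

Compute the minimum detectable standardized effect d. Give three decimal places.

Required noncentrality: δ = z_{0.05} + z_{0.25} = 1.645 + 0.674 = 2.319.
δ = d·√(n/2) ⇒ d = δ/√(n/2) = 2.319/√(267/2) = 0.2007.

d ≈ 0.201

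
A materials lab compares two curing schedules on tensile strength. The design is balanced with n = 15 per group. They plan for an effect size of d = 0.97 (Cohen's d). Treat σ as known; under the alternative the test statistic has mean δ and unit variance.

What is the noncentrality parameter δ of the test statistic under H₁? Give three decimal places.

δ ≈ 2.656

δ = d·√(n/2) = 0.97 × √(15/2) = 2.6565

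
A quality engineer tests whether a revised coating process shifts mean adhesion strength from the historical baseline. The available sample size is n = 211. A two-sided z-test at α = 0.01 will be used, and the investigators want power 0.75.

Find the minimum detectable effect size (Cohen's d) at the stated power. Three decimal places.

Required noncentrality: δ = z_{0.005} + z_{0.25} = 2.576 + 0.674 = 3.250.
(The second rejection-region term Φ(−δ − z_{α/2}) is negligible and dropped.)
δ = d·√n ⇒ d = δ/√n = 3.250/√211 = 0.2238.

d ≈ 0.224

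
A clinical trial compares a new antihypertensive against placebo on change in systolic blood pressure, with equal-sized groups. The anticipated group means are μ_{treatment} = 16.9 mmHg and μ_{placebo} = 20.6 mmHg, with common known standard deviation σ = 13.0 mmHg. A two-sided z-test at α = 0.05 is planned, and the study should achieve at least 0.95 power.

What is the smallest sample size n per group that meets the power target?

n = 321 per group

Standardized effect: d = |μ_{treatment} − μ_{placebo}| / σ = |16.9 − 20.6| / 13.0 = 0.2846
Set Φ(δ − 1.960) = 0.95; then δ − 1.960 = Φ⁻¹(0.95) = 1.645, giving δ = 3.605.
(Ignoring the negligible lower-tail rejection probability gives the usual closed-form inversion.)
δ = d·√(n/2) ⇒ n = 2(δ/d)² = 2 × (3.605 / 0.2846)² = 320.83.
Rounding up, n = 321 per group.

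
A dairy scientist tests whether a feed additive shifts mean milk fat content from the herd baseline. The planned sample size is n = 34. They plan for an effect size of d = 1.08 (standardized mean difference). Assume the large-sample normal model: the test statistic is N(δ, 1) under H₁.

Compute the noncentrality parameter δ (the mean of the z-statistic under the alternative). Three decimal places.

δ = d·√n = 1.08 × √34 = 6.2974

δ ≈ 6.297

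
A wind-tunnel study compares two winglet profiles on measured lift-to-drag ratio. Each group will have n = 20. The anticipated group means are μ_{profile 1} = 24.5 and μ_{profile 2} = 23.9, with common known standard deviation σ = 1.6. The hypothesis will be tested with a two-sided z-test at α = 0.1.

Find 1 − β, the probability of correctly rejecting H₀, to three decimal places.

Power ≈ 0.325

Standardized effect: d = |μ_{profile 1} − μ_{profile 2}| / σ = |24.5 − 23.9| / 1.6 = 0.3750
Noncentrality parameter: δ = d·√(n/2) = 0.3750 × √(20/2) = 1.1859
Critical value for a two-sided test at α = 0.1: z_{α/2} = 1.645.
Power = Φ(δ − 1.645) + Φ(−δ − 1.645) = Φ(-0.459) + Φ(-2.831) = 0.3231 + 0.0023 = 0.3254.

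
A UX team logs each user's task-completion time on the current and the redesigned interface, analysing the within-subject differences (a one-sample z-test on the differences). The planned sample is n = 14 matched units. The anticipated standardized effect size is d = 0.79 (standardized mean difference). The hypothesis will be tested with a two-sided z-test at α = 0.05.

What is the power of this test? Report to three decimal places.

Power ≈ 0.840

Noncentrality parameter: δ = d·√n = 0.79 × √14 = 2.9559
Critical value for a two-sided test at α = 0.05: z_{α/2} = 1.960.
Power = Φ(δ − 1.960) + Φ(−δ − 1.960) = Φ(0.996) + Φ(-4.916) = 0.8404 + 0.0000 = 0.8404.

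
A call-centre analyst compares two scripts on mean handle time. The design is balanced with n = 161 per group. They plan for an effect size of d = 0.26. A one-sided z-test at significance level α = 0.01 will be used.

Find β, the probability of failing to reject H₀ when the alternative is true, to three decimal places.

β ≈ 0.497

Noncentrality parameter: δ = d·√(n/2) = 0.26 × √(161/2) = 2.3328
Critical value for a one-sided test at α = 0.01: z_α = 2.326.
Power = Φ(δ − 2.326) = Φ(0.006) = 0.5026.
Type II error: β = 1 − power = 1 − 0.5026 = 0.4974.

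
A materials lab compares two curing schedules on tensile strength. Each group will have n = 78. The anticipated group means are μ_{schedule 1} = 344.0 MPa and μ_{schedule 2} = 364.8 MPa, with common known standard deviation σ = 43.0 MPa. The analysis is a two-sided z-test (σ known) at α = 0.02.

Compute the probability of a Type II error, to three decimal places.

Standardized effect: d = |μ_{schedule 1} − μ_{schedule 2}| / σ = |344.0 − 364.8| / 43.0 = 0.4837
Noncentrality parameter: δ = d·√(n/2) = 0.4837 × √(78/2) = 3.0208
Two-sided α = 0.02 → critical value z_{0.01} = 2.326.
Power = Φ(δ − 2.326) + Φ(−δ − 2.326) = Φ(0.694) + Φ(-5.347) = 0.7563 + 0.0000 = 0.7563.
Type II error: β = 1 − power = 1 − 0.7563 = 0.2437.

β ≈ 0.244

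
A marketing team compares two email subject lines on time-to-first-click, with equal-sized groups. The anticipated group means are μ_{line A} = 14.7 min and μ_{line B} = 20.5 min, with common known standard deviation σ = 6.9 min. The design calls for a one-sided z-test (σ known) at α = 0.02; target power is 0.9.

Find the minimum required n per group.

Standardized effect: d = |μ_{line A} − μ_{line B}| / σ = |14.7 − 20.5| / 6.9 = 0.8406
Set Φ(δ − 2.054) = 0.9; then δ − 2.054 = Φ⁻¹(0.9) = 1.282, giving δ = 3.335.
δ = d·√(n/2) ⇒ n = 2(δ/d)² = 2 × (3.335 / 0.8406)² = 31.49.
Rounding up, n = 32 per group.

n = 32 per group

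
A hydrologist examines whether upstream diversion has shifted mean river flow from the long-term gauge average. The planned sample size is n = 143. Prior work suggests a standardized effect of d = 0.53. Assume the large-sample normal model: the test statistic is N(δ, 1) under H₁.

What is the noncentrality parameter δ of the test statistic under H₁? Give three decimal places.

δ ≈ 6.338

δ = d·√n = 0.53 × √143 = 6.3379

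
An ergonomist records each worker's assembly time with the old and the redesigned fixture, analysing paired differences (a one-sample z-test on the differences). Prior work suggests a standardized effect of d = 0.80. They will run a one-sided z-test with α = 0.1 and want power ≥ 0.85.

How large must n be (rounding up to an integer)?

n = 9

For power 0.85 need Φ(δ − z_{0.1}) = 0.85, so δ = z_{0.1} + z_{0.15} = 1.282 + 1.036 = 2.318.
δ = d·√n ⇒ n = (δ/d)² = (2.318 / 0.80)² = 8.40.
Rounding up, n = 9.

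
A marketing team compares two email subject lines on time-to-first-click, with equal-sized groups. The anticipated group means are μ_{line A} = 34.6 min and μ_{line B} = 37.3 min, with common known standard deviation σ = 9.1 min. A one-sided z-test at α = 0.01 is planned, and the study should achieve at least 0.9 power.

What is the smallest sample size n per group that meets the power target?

n = 296 per group

Standardized effect: d = |μ_{line A} − μ_{line B}| / σ = |34.6 − 37.3| / 9.1 = 0.2967
Set Φ(δ − 2.326) = 0.9; then δ − 2.326 = Φ⁻¹(0.9) = 1.282, giving δ = 3.608.
δ = d·√(n/2) ⇒ n = 2(δ/d)² = 2 × (3.608 / 0.2967)² = 295.73.
Rounding up, n = 296 per group.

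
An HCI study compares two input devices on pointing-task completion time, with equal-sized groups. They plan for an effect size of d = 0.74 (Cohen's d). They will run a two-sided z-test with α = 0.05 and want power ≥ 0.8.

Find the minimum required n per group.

Set Φ(δ − 1.960) = 0.8; then δ − 1.960 = Φ⁻¹(0.8) = 0.842, giving δ = 2.802.
(The Φ(−δ − z_{α/2}) term is vanishingly small for δ > 0 and is dropped in the standard sample-size formula.)
δ = d·√(n/2) ⇒ n = 2(δ/d)² = 2 × (2.802 / 0.74)² = 28.67.
Round up to the next whole unit.

n = 29 per group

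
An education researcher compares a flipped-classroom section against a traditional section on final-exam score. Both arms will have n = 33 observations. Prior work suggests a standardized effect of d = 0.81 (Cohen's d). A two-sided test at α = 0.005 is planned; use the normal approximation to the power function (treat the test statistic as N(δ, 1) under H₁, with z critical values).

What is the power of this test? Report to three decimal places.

Power ≈ 0.686

Noncentrality parameter: δ = d·√(n/2) = 0.81 × √(33/2) = 3.2902
Critical value for a two-sided test at α = 0.005: z_{α/2} = 2.807.
Power = Φ(δ − 2.807) + Φ(−δ − 2.807) = Φ(0.483) + Φ(-6.097) = 0.6855 + 0.0000 = 0.6855.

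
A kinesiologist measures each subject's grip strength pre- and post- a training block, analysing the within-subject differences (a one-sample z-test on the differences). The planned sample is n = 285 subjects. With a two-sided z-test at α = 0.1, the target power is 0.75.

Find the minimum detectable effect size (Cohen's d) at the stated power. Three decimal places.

Required noncentrality: δ = z_{0.05} + z_{0.25} = 1.645 + 0.674 = 2.319.
(The second rejection-region term Φ(−δ − z_{α/2}) is negligible and dropped.)
δ = d·√n ⇒ d = δ/√n = 2.319/√285 = 0.1374.

d ≈ 0.137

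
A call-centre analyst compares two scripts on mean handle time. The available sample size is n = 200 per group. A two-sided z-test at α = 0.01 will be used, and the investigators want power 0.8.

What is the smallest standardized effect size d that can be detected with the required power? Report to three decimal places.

d ≈ 0.342

Need Φ(δ − 2.576) = 0.8, so δ = 2.576 + 0.842 = 3.417.
(The second rejection-region term Φ(−δ − z_{α/2}) is negligible and dropped.)
δ = d·√(n/2) ⇒ d = δ/√(n/2) = 3.417/√(200/2) = 0.3417.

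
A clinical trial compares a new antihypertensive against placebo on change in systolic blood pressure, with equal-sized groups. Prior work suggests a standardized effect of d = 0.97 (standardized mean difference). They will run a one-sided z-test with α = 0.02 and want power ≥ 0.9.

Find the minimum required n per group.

n = 24 per group

Set Φ(δ − 2.054) = 0.9; then δ − 2.054 = Φ⁻¹(0.9) = 1.282, giving δ = 3.335.
δ = d·√(n/2) ⇒ n = 2(δ/d)² = 2 × (3.335 / 0.97)² = 23.65.
Rounding up, n = 24 per group.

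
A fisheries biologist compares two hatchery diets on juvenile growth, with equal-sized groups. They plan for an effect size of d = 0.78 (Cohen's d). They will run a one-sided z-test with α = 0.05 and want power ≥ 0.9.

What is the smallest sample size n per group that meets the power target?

Set Φ(δ − 1.645) = 0.9; then δ − 1.645 = Φ⁻¹(0.9) = 1.282, giving δ = 2.926.
δ = d·√(n/2) ⇒ n = 2(δ/d)² = 2 × (2.926 / 0.78)² = 28.15.
Rounding up, n = 29 per group.

n = 29 per group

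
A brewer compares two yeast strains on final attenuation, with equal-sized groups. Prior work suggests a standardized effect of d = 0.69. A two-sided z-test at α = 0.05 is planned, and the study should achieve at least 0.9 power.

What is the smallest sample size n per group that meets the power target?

n = 45 per group

Set Φ(δ − 1.960) = 0.9; then δ − 1.960 = Φ⁻¹(0.9) = 1.282, giving δ = 3.242.
(For δ > 0 the lower-tail rejection region contributes negligibly to power, so the one-term inversion is standard.)
δ = d·√(n/2) ⇒ n = 2(δ/d)² = 2 × (3.242 / 0.69)² = 44.14.
Rounding up, n = 45 per group.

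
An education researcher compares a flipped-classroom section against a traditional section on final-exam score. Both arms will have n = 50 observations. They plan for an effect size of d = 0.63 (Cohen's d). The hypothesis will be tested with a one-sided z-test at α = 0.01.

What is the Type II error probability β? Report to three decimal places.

β ≈ 0.205

Noncentrality parameter: δ = d·√(n/2) = 0.63 × √(50/2) = 3.1500
One-sided α = 0.01 → critical value z_{0.01} = 2.326.
Power = Φ(δ − 2.326) = Φ(0.824) = 0.7949.
Type II error: β = 1 − power = 1 − 0.7949 = 0.2051.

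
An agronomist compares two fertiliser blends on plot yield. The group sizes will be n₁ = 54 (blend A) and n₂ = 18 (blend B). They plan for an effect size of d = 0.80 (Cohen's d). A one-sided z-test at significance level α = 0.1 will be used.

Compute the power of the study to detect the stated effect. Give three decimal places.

Noncentrality parameter: δ = d / √(1/n₁ + 1/n₂) = 0.80 / √(1/54 + 1/18) = 2.9394
One-sided α = 0.1 → critical value z_{0.1} = 1.282.
Power = P(Z > 1.282 − δ) = Φ(1.658) = 0.9513.

Power ≈ 0.951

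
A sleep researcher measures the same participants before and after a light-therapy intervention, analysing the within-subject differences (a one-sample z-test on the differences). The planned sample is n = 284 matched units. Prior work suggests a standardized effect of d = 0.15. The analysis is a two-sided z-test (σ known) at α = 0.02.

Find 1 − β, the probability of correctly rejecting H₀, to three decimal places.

Power ≈ 0.580

Noncentrality parameter: δ = d·√n = 0.15 × √284 = 2.5278
Two-sided α = 0.02 → critical value z_{0.01} = 2.326.
Power = Φ(δ − 2.326) + Φ(−δ − 2.326) = Φ(0.201) + Φ(-4.854) = 0.5798 + 0.0000 = 0.5798.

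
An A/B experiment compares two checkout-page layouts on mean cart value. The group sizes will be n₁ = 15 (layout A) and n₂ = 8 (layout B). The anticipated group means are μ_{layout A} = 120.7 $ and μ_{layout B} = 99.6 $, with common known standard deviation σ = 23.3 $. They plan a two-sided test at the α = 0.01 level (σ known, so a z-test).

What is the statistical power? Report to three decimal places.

Standardized effect: d = |μ_{layout A} − μ_{layout B}| / σ = |120.7 − 99.6| / 23.3 = 0.9056
Noncentrality parameter: δ = d / √(1/n₁ + 1/n₂) = 0.9056 / √(1/15 + 1/8) = 2.0685
Two-sided α = 0.01 → critical value z_{0.005} = 2.576.
Power = Φ(δ − 2.576) + Φ(−δ − 2.576) = Φ(-0.507) + Φ(-4.644) = 0.3060 + 0.0000 = 0.3060.

Power ≈ 0.306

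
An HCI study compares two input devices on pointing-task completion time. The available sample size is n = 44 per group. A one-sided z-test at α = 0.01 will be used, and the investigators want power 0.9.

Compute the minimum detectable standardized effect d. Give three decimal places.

Required noncentrality: δ = z_{0.01} + z_{0.10} = 2.326 + 1.282 = 3.608.
δ = d·√(n/2) ⇒ d = δ/√(n/2) = 3.608/√(44/2) = 0.7692.

d ≈ 0.769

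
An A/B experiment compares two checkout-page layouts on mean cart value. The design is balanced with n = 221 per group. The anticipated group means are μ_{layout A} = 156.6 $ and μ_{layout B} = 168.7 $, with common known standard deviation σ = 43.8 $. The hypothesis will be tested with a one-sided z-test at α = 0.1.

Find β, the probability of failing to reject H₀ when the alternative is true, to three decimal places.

β ≈ 0.052

Standardized effect: d = |μ_{layout A} − μ_{layout B}| / σ = |156.6 − 168.7| / 43.8 = 0.2763
Noncentrality parameter: δ = d·√(n/2) = 0.2763 × √(221/2) = 2.9040
One-sided α = 0.1 → critical value z_{0.1} = 1.282.
Power = Φ(δ − 1.282) = Φ(1.622) = 0.9476.
Type II error: β = 1 − power = 1 − 0.9476 = 0.0524.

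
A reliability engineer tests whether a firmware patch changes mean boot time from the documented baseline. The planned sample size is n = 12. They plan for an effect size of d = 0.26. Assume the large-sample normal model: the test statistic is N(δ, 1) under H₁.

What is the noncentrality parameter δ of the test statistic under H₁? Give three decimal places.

δ ≈ 0.901

The noncentrality parameter scales effect size by the design's sample-size factor: δ = d·√n = 0.26 × √12 = 0.9007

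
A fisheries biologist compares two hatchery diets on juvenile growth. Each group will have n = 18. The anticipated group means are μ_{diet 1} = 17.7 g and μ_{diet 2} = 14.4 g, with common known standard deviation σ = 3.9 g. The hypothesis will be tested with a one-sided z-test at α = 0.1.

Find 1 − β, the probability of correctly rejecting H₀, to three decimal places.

Power ≈ 0.896

Standardized effect: d = |μ_{diet 1} − μ_{diet 2}| / σ = |17.7 − 14.4| / 3.9 = 0.8462
Noncentrality parameter: δ = d·√(n/2) = 0.8462 × √(18/2) = 2.5385
Critical value for a one-sided test at α = 0.1: z_α = 1.282.
Power = P(Z > 1.282 − δ) = Φ(1.257) = 0.8956.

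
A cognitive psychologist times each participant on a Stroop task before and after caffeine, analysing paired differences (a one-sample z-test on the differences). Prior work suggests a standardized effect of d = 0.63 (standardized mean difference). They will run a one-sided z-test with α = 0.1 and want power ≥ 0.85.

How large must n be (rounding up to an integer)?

n = 14

For power 0.85 need Φ(δ − z_{0.1}) = 0.85, so δ = z_{0.1} + z_{0.15} = 1.282 + 1.036 = 2.318.
δ = d·√n ⇒ n = (δ/d)² = (2.318 / 0.63)² = 13.54.
Round up to the next whole unit.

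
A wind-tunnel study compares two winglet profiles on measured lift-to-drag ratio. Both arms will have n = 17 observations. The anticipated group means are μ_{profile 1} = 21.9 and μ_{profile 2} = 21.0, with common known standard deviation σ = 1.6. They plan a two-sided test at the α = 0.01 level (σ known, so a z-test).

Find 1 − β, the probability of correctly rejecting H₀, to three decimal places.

Standardized effect: d = |μ_{profile 1} − μ_{profile 2}| / σ = |21.9 − 21.0| / 1.6 = 0.5625
Noncentrality parameter: δ = d·√(n/2) = 0.5625 × √(17/2) = 1.6400
Critical value for a two-sided test at α = 0.01: z_{α/2} = 2.576.
Power = Φ(δ − 2.576) + Φ(−δ − 2.576) = Φ(-0.936) + Φ(-4.216) = 0.1747 + 0.0000 = 0.1747.

Power ≈ 0.175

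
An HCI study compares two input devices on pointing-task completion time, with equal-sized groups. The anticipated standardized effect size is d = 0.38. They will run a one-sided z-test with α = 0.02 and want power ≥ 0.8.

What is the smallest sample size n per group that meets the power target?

n = 117 per group

Set Φ(δ − 2.054) = 0.8; then δ − 2.054 = Φ⁻¹(0.8) = 0.842, giving δ = 2.895.
δ = d·√(n/2) ⇒ n = 2(δ/d)² = 2 × (2.895 / 0.38)² = 116.11.
Round up to the next whole unit.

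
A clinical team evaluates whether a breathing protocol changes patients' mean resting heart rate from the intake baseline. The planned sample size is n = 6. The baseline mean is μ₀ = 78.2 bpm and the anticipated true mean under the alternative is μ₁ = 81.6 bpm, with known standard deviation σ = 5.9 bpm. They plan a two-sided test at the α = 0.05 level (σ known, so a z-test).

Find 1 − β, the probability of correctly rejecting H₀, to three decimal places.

Standardized effect: d = |μ₁ − μ₀| / σ = |81.6 − 78.2| / 5.9 = 0.5763
Noncentrality parameter: δ = d·√n = 0.5763 × √6 = 1.4116
Two-sided α = 0.05 → critical value z_{0.025} = 1.960.
Power = Φ(δ − 1.960) + Φ(−δ − 1.960) = Φ(-0.548) + Φ(-3.372) = 0.2917 + 0.0004 = 0.2921.

Power ≈ 0.292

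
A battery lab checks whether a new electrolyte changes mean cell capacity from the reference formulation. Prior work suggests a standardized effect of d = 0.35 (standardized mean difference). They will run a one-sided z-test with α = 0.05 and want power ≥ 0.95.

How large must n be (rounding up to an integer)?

Set Φ(δ − 1.645) = 0.95; then δ − 1.645 = Φ⁻¹(0.95) = 1.645, giving δ = 3.290.
δ = d·√n ⇒ n = (δ/d)² = (3.290 / 0.35)² = 88.34.
Rounding up, n = 89.

n = 89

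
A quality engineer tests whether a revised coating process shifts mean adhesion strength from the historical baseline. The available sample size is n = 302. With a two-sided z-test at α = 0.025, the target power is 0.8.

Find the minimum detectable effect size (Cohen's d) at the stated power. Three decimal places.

d ≈ 0.177

Required noncentrality: δ = z_{0.0125} + z_{0.20} = 2.241 + 0.842 = 3.083.
(The second rejection-region term Φ(−δ − z_{α/2}) is negligible and dropped.)
δ = d·√n ⇒ d = δ/√n = 3.083/√302 = 0.1774.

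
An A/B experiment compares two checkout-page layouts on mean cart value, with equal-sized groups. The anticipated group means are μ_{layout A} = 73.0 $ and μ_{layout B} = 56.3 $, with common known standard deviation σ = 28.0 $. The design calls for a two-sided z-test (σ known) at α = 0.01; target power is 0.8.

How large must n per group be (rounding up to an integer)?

Standardized effect: d = |μ_{layout A} − μ_{layout B}| / σ = |73.0 − 56.3| / 28.0 = 0.5964
Set Φ(δ − 2.576) = 0.8; then δ − 2.576 = Φ⁻¹(0.8) = 0.842, giving δ = 3.417.
(The Φ(−δ − z_{α/2}) term is vanishingly small for δ > 0 and is dropped in the standard sample-size formula.)
δ = d·√(n/2) ⇒ n = 2(δ/d)² = 2 × (3.417 / 0.5964)² = 65.66.
Round up to the next whole unit.

n = 66 per group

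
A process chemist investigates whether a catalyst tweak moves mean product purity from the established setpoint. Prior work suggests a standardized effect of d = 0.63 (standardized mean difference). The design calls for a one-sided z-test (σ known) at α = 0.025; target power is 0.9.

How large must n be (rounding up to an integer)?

For power 0.9 need Φ(δ − z_{0.025}) = 0.9, so δ = z_{0.025} + z_{0.10} = 1.960 + 1.282 = 3.242.
δ = d·√n ⇒ n = (δ/d)² = (3.242 / 0.63)² = 26.47.
Round up to the next whole unit.

n = 27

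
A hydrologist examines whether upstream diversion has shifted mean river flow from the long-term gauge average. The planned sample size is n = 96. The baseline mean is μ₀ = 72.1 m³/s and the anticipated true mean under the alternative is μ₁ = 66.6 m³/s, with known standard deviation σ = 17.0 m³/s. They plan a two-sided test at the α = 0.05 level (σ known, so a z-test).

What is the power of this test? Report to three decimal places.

Power ≈ 0.887

Standardized effect: d = |μ₁ − μ₀| / σ = |66.6 − 72.1| / 17.0 = 0.3235
Noncentrality parameter: δ = d·√n = 0.3235 × √96 = 3.1699
Two-sided α = 0.05 → critical value z_{0.025} = 1.960.
Power = Φ(δ − 1.960) + Φ(−δ − 1.960) = Φ(1.210) + Φ(-5.130) = 0.8869 + 0.0000 = 0.8869.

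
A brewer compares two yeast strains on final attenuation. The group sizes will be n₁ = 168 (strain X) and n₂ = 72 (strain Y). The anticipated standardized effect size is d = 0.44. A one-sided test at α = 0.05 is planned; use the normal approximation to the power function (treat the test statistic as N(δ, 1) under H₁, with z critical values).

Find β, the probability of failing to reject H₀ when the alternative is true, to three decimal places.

Noncentrality parameter: δ = d / √(1/n₁ + 1/n₂) = 0.44 / √(1/168 + 1/72) = 3.1237
Critical value for a one-sided test at α = 0.05: z_α = 1.645.
Power = Φ(δ − 1.645) = Φ(1.479) = 0.9304.
Type II error: β = 1 − power = 1 − 0.9304 = 0.0696.

β ≈ 0.070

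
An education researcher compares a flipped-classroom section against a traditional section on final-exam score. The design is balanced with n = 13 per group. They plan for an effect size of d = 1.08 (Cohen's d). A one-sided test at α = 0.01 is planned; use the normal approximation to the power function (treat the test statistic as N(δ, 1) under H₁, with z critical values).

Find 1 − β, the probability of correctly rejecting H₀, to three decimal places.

Power ≈ 0.665

Noncentrality parameter: δ = d·√(n/2) = 1.08 × √(13/2) = 2.7535
Critical value for a one-sided test at α = 0.01: z_α = 2.326.
Power = Φ(δ − 2.326) = Φ(0.427) = 0.6654.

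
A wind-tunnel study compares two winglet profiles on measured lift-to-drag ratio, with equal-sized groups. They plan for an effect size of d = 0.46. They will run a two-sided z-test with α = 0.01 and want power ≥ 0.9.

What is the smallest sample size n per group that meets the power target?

n = 141 per group

Set Φ(δ − 2.576) = 0.9; then δ − 2.576 = Φ⁻¹(0.9) = 1.282, giving δ = 3.857.
(The Φ(−δ − z_{α/2}) term is vanishingly small for δ > 0 and is dropped in the standard sample-size formula.)
δ = d·√(n/2) ⇒ n = 2(δ/d)² = 2 × (3.857 / 0.46)² = 140.64.
Rounding up, n = 141 per group.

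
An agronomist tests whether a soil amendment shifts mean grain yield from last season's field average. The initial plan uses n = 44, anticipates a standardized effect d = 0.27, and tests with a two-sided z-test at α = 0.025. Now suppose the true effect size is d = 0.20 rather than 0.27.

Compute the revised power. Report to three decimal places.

With d = 0.20: δ = d·√n = 0.20 × √44 = 1.3266. Critical value z_{0.0125} = 2.241.
Revised power = Φ(δ − 2.241) + Φ(−δ − 2.241) = Φ(-0.915) + Φ(-3.568) = 0.1802 + 0.0002 = 0.1803.

Power ≈ 0.180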